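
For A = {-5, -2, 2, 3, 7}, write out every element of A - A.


A - A = {a - a' : a, a' ∈ A}.
Compute a - a' for each ordered pair (a, a'):
a = -5: -5--5=0, -5--2=-3, -5-2=-7, -5-3=-8, -5-7=-12
a = -2: -2--5=3, -2--2=0, -2-2=-4, -2-3=-5, -2-7=-9
a = 2: 2--5=7, 2--2=4, 2-2=0, 2-3=-1, 2-7=-5
a = 3: 3--5=8, 3--2=5, 3-2=1, 3-3=0, 3-7=-4
a = 7: 7--5=12, 7--2=9, 7-2=5, 7-3=4, 7-7=0
Collecting distinct values (and noting 0 appears from a-a):
A - A = {-12, -9, -8, -7, -5, -4, -3, -1, 0, 1, 3, 4, 5, 7, 8, 9, 12}
|A - A| = 17

A - A = {-12, -9, -8, -7, -5, -4, -3, -1, 0, 1, 3, 4, 5, 7, 8, 9, 12}


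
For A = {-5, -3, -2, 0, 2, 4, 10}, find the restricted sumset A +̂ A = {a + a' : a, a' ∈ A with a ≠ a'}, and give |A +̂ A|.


Restricted sumset: A +̂ A = {a + a' : a ∈ A, a' ∈ A, a ≠ a'}.
Equivalently, take A + A and drop any sum 2a that is achievable ONLY as a + a for a ∈ A (i.e. sums representable only with equal summands).
Enumerate pairs (a, a') with a < a' (symmetric, so each unordered pair gives one sum; this covers all a ≠ a'):
  -5 + -3 = -8
  -5 + -2 = -7
  -5 + 0 = -5
  -5 + 2 = -3
  -5 + 4 = -1
  -5 + 10 = 5
  -3 + -2 = -5
  -3 + 0 = -3
  -3 + 2 = -1
  -3 + 4 = 1
  -3 + 10 = 7
  -2 + 0 = -2
  -2 + 2 = 0
  -2 + 4 = 2
  -2 + 10 = 8
  0 + 2 = 2
  0 + 4 = 4
  0 + 10 = 10
  2 + 4 = 6
  2 + 10 = 12
  4 + 10 = 14
Collected distinct sums: {-8, -7, -5, -3, -2, -1, 0, 1, 2, 4, 5, 6, 7, 8, 10, 12, 14}
|A +̂ A| = 17
(Reference bound: |A +̂ A| ≥ 2|A| - 3 for |A| ≥ 2, with |A| = 7 giving ≥ 11.)

|A +̂ A| = 17


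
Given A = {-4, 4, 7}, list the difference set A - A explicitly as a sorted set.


A - A = {a - a' : a, a' ∈ A}.
Compute a - a' for each ordered pair (a, a'):
a = -4: -4--4=0, -4-4=-8, -4-7=-11
a = 4: 4--4=8, 4-4=0, 4-7=-3
a = 7: 7--4=11, 7-4=3, 7-7=0
Collecting distinct values (and noting 0 appears from a-a):
A - A = {-11, -8, -3, 0, 3, 8, 11}
|A - A| = 7

A - A = {-11, -8, -3, 0, 3, 8, 11}


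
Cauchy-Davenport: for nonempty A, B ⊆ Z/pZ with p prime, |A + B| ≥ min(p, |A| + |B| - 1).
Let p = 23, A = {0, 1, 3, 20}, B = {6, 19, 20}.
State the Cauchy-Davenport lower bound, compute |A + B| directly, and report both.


Cauchy-Davenport: |A + B| ≥ min(p, |A| + |B| - 1) for A, B nonempty in Z/pZ.
|A| = 4, |B| = 3, p = 23.
CD lower bound = min(23, 4 + 3 - 1) = min(23, 6) = 6.
Compute A + B mod 23 directly:
a = 0: 0+6=6, 0+19=19, 0+20=20
a = 1: 1+6=7, 1+19=20, 1+20=21
a = 3: 3+6=9, 3+19=22, 3+20=0
a = 20: 20+6=3, 20+19=16, 20+20=17
A + B = {0, 3, 6, 7, 9, 16, 17, 19, 20, 21, 22}, so |A + B| = 11.
Verify: 11 ≥ 6? Yes ✓.

CD lower bound = 6, actual |A + B| = 11.


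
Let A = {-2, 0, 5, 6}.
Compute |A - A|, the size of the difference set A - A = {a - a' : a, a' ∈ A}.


A - A = {a - a' : a, a' ∈ A}; |A| = 4.
Bounds: 2|A|-1 ≤ |A - A| ≤ |A|² - |A| + 1, i.e. 7 ≤ |A - A| ≤ 13.
Note: 0 ∈ A - A always (from a - a). The set is symmetric: if d ∈ A - A then -d ∈ A - A.
Enumerate nonzero differences d = a - a' with a > a' (then include -d):
Positive differences: {1, 2, 5, 6, 7, 8}
Full difference set: {0} ∪ (positive diffs) ∪ (negative diffs).
|A - A| = 1 + 2·6 = 13 (matches direct enumeration: 13).

|A - A| = 13


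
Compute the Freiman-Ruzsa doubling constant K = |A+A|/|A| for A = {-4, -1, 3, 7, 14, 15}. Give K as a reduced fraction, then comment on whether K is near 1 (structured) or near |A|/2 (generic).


|A| = 6.
Compute A + A by enumerating all 36 pairs.
A + A = {-8, -5, -2, -1, 2, 3, 6, 10, 11, 13, 14, 17, 18, 21, 22, 28, 29, 30}, so |A + A| = 18.
K = |A + A| / |A| = 18/6 = 3/1 ≈ 3.0000.
Reference: AP of size 6 gives K = 11/6 ≈ 1.8333; a fully generic set of size 6 gives K ≈ 3.5000.

|A| = 6, |A + A| = 18, K = 18/6 = 3/1.


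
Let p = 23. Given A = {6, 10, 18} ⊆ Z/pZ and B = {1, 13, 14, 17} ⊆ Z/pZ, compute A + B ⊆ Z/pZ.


Work in Z/23Z: reduce every sum a + b modulo 23.
Enumerate all 12 pairs:
a = 6: 6+1=7, 6+13=19, 6+14=20, 6+17=0
a = 10: 10+1=11, 10+13=0, 10+14=1, 10+17=4
a = 18: 18+1=19, 18+13=8, 18+14=9, 18+17=12
Distinct residues collected: {0, 1, 4, 7, 8, 9, 11, 12, 19, 20}
|A + B| = 10 (out of 23 total residues).

A + B = {0, 1, 4, 7, 8, 9, 11, 12, 19, 20}


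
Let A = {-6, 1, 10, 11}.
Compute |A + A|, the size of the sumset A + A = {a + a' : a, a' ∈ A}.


A + A = {a + a' : a, a' ∈ A}; |A| = 4.
General bounds: 2|A| - 1 ≤ |A + A| ≤ |A|(|A|+1)/2, i.e. 7 ≤ |A + A| ≤ 10.
Lower bound 2|A|-1 is attained iff A is an arithmetic progression.
Enumerate sums a + a' for a ≤ a' (symmetric, so this suffices):
a = -6: -6+-6=-12, -6+1=-5, -6+10=4, -6+11=5
a = 1: 1+1=2, 1+10=11, 1+11=12
a = 10: 10+10=20, 10+11=21
a = 11: 11+11=22
Distinct sums: {-12, -5, 2, 4, 5, 11, 12, 20, 21, 22}
|A + A| = 10

|A + A| = 10


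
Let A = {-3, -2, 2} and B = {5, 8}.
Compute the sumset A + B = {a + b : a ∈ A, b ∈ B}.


A + B = {a + b : a ∈ A, b ∈ B}.
Enumerate all |A|·|B| = 3·2 = 6 pairs (a, b) and collect distinct sums.
a = -3: -3+5=2, -3+8=5
a = -2: -2+5=3, -2+8=6
a = 2: 2+5=7, 2+8=10
Collecting distinct sums: A + B = {2, 3, 5, 6, 7, 10}
|A + B| = 6

A + B = {2, 3, 5, 6, 7, 10}


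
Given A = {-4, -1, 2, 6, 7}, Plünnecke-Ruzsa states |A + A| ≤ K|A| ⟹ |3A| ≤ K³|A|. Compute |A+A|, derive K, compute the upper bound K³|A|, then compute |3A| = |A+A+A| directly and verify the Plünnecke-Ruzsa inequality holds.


|A| = 5.
Step 1: Compute A + A by enumerating all 25 pairs.
A + A = {-8, -5, -2, 1, 2, 3, 4, 5, 6, 8, 9, 12, 13, 14}, so |A + A| = 14.
Step 2: Doubling constant K = |A + A|/|A| = 14/5 = 14/5 ≈ 2.8000.
Step 3: Plünnecke-Ruzsa gives |3A| ≤ K³·|A| = (2.8000)³ · 5 ≈ 109.7600.
Step 4: Compute 3A = A + A + A directly by enumerating all triples (a,b,c) ∈ A³; |3A| = 27.
Step 5: Check 27 ≤ 109.7600? Yes ✓.

K = 14/5, Plünnecke-Ruzsa bound K³|A| ≈ 109.7600, |3A| = 27, inequality holds.


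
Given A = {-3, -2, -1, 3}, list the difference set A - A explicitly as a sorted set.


A - A = {a - a' : a, a' ∈ A}.
Compute a - a' for each ordered pair (a, a'):
a = -3: -3--3=0, -3--2=-1, -3--1=-2, -3-3=-6
a = -2: -2--3=1, -2--2=0, -2--1=-1, -2-3=-5
a = -1: -1--3=2, -1--2=1, -1--1=0, -1-3=-4
a = 3: 3--3=6, 3--2=5, 3--1=4, 3-3=0
Collecting distinct values (and noting 0 appears from a-a):
A - A = {-6, -5, -4, -2, -1, 0, 1, 2, 4, 5, 6}
|A - A| = 11

A - A = {-6, -5, -4, -2, -1, 0, 1, 2, 4, 5, 6}


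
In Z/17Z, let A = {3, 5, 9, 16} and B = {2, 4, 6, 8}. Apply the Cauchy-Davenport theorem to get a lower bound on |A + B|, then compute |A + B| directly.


Cauchy-Davenport: |A + B| ≥ min(p, |A| + |B| - 1) for A, B nonempty in Z/pZ.
|A| = 4, |B| = 4, p = 17.
CD lower bound = min(17, 4 + 4 - 1) = min(17, 7) = 7.
Compute A + B mod 17 directly:
a = 3: 3+2=5, 3+4=7, 3+6=9, 3+8=11
a = 5: 5+2=7, 5+4=9, 5+6=11, 5+8=13
a = 9: 9+2=11, 9+4=13, 9+6=15, 9+8=0
a = 16: 16+2=1, 16+4=3, 16+6=5, 16+8=7
A + B = {0, 1, 3, 5, 7, 9, 11, 13, 15}, so |A + B| = 9.
Verify: 9 ≥ 7? Yes ✓.

CD lower bound = 7, actual |A + B| = 9.


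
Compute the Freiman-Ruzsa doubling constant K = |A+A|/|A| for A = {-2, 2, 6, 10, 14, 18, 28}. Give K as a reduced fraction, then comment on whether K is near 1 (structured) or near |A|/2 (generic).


|A| = 7.
Compute A + A by enumerating all 49 pairs.
A + A = {-4, 0, 4, 8, 12, 16, 20, 24, 26, 28, 30, 32, 34, 36, 38, 42, 46, 56}, so |A + A| = 18.
K = |A + A| / |A| = 18/7 (already in lowest terms) ≈ 2.5714.
Reference: AP of size 7 gives K = 13/7 ≈ 1.8571; a fully generic set of size 7 gives K ≈ 4.0000.

|A| = 7, |A + A| = 18, K = 18/7.


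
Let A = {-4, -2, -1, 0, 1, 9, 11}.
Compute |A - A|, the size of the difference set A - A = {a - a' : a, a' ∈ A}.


A - A = {a - a' : a, a' ∈ A}; |A| = 7.
Bounds: 2|A|-1 ≤ |A - A| ≤ |A|² - |A| + 1, i.e. 13 ≤ |A - A| ≤ 43.
Note: 0 ∈ A - A always (from a - a). The set is symmetric: if d ∈ A - A then -d ∈ A - A.
Enumerate nonzero differences d = a - a' with a > a' (then include -d):
Positive differences: {1, 2, 3, 4, 5, 8, 9, 10, 11, 12, 13, 15}
Full difference set: {0} ∪ (positive diffs) ∪ (negative diffs).
|A - A| = 1 + 2·12 = 25 (matches direct enumeration: 25).

|A - A| = 25


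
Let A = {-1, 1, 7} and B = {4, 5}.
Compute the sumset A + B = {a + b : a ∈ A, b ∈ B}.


A + B = {a + b : a ∈ A, b ∈ B}.
Enumerate all |A|·|B| = 3·2 = 6 pairs (a, b) and collect distinct sums.
a = -1: -1+4=3, -1+5=4
a = 1: 1+4=5, 1+5=6
a = 7: 7+4=11, 7+5=12
Collecting distinct sums: A + B = {3, 4, 5, 6, 11, 12}
|A + B| = 6

A + B = {3, 4, 5, 6, 11, 12}


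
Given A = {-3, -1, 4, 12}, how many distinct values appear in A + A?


A + A = {a + a' : a, a' ∈ A}; |A| = 4.
General bounds: 2|A| - 1 ≤ |A + A| ≤ |A|(|A|+1)/2, i.e. 7 ≤ |A + A| ≤ 10.
Lower bound 2|A|-1 is attained iff A is an arithmetic progression.
Enumerate sums a + a' for a ≤ a' (symmetric, so this suffices):
a = -3: -3+-3=-6, -3+-1=-4, -3+4=1, -3+12=9
a = -1: -1+-1=-2, -1+4=3, -1+12=11
a = 4: 4+4=8, 4+12=16
a = 12: 12+12=24
Distinct sums: {-6, -4, -2, 1, 3, 8, 9, 11, 16, 24}
|A + A| = 10

|A + A| = 10


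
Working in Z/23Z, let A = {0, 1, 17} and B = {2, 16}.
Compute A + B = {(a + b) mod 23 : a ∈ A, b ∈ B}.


Work in Z/23Z: reduce every sum a + b modulo 23.
Enumerate all 6 pairs:
a = 0: 0+2=2, 0+16=16
a = 1: 1+2=3, 1+16=17
a = 17: 17+2=19, 17+16=10
Distinct residues collected: {2, 3, 10, 16, 17, 19}
|A + B| = 6 (out of 23 total residues).

A + B = {2, 3, 10, 16, 17, 19}


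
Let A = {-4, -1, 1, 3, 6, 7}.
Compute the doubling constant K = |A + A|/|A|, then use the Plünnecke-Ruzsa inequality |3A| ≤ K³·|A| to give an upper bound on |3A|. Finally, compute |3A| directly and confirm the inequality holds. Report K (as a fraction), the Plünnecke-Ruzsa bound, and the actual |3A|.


|A| = 6.
Step 1: Compute A + A by enumerating all 36 pairs.
A + A = {-8, -5, -3, -2, -1, 0, 2, 3, 4, 5, 6, 7, 8, 9, 10, 12, 13, 14}, so |A + A| = 18.
Step 2: Doubling constant K = |A + A|/|A| = 18/6 = 18/6 ≈ 3.0000.
Step 3: Plünnecke-Ruzsa gives |3A| ≤ K³·|A| = (3.0000)³ · 6 ≈ 162.0000.
Step 4: Compute 3A = A + A + A directly by enumerating all triples (a,b,c) ∈ A³; |3A| = 31.
Step 5: Check 31 ≤ 162.0000? Yes ✓.

K = 18/6, Plünnecke-Ruzsa bound K³|A| ≈ 162.0000, |3A| = 31, inequality holds.


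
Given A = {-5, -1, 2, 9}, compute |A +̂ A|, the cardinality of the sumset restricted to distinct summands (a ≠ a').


Restricted sumset: A +̂ A = {a + a' : a ∈ A, a' ∈ A, a ≠ a'}.
Equivalently, take A + A and drop any sum 2a that is achievable ONLY as a + a for a ∈ A (i.e. sums representable only with equal summands).
Enumerate pairs (a, a') with a < a' (symmetric, so each unordered pair gives one sum; this covers all a ≠ a'):
  -5 + -1 = -6
  -5 + 2 = -3
  -5 + 9 = 4
  -1 + 2 = 1
  -1 + 9 = 8
  2 + 9 = 11
Collected distinct sums: {-6, -3, 1, 4, 8, 11}
|A +̂ A| = 6
(Reference bound: |A +̂ A| ≥ 2|A| - 3 for |A| ≥ 2, with |A| = 4 giving ≥ 5.)

|A +̂ A| = 6


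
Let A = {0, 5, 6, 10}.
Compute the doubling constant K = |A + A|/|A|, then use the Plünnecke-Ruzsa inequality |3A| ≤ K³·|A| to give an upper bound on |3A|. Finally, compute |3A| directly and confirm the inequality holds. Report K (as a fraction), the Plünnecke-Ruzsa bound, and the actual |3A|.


|A| = 4.
Step 1: Compute A + A by enumerating all 16 pairs.
A + A = {0, 5, 6, 10, 11, 12, 15, 16, 20}, so |A + A| = 9.
Step 2: Doubling constant K = |A + A|/|A| = 9/4 = 9/4 ≈ 2.2500.
Step 3: Plünnecke-Ruzsa gives |3A| ≤ K³·|A| = (2.2500)³ · 4 ≈ 45.5625.
Step 4: Compute 3A = A + A + A directly by enumerating all triples (a,b,c) ∈ A³; |3A| = 16.
Step 5: Check 16 ≤ 45.5625? Yes ✓.

K = 9/4, Plünnecke-Ruzsa bound K³|A| ≈ 45.5625, |3A| = 16, inequality holds.


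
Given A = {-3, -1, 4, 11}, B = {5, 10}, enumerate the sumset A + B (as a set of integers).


A + B = {a + b : a ∈ A, b ∈ B}.
Enumerate all |A|·|B| = 4·2 = 8 pairs (a, b) and collect distinct sums.
a = -3: -3+5=2, -3+10=7
a = -1: -1+5=4, -1+10=9
a = 4: 4+5=9, 4+10=14
a = 11: 11+5=16, 11+10=21
Collecting distinct sums: A + B = {2, 4, 7, 9, 14, 16, 21}
|A + B| = 7

A + B = {2, 4, 7, 9, 14, 16, 21}


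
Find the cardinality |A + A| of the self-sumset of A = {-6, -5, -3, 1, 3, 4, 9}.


A + A = {a + a' : a, a' ∈ A}; |A| = 7.
General bounds: 2|A| - 1 ≤ |A + A| ≤ |A|(|A|+1)/2, i.e. 13 ≤ |A + A| ≤ 28.
Lower bound 2|A|-1 is attained iff A is an arithmetic progression.
Enumerate sums a + a' for a ≤ a' (symmetric, so this suffices):
a = -6: -6+-6=-12, -6+-5=-11, -6+-3=-9, -6+1=-5, -6+3=-3, -6+4=-2, -6+9=3
a = -5: -5+-5=-10, -5+-3=-8, -5+1=-4, -5+3=-2, -5+4=-1, -5+9=4
a = -3: -3+-3=-6, -3+1=-2, -3+3=0, -3+4=1, -3+9=6
a = 1: 1+1=2, 1+3=4, 1+4=5, 1+9=10
a = 3: 3+3=6, 3+4=7, 3+9=12
a = 4: 4+4=8, 4+9=13
a = 9: 9+9=18
Distinct sums: {-12, -11, -10, -9, -8, -6, -5, -4, -3, -2, -1, 0, 1, 2, 3, 4, 5, 6, 7, 8, 10, 12, 13, 18}
|A + A| = 24

|A + A| = 24


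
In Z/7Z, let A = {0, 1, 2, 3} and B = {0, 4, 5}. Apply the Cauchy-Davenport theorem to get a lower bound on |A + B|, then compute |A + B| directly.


Cauchy-Davenport: |A + B| ≥ min(p, |A| + |B| - 1) for A, B nonempty in Z/pZ.
|A| = 4, |B| = 3, p = 7.
CD lower bound = min(7, 4 + 3 - 1) = min(7, 6) = 6.
Compute A + B mod 7 directly:
a = 0: 0+0=0, 0+4=4, 0+5=5
a = 1: 1+0=1, 1+4=5, 1+5=6
a = 2: 2+0=2, 2+4=6, 2+5=0
a = 3: 3+0=3, 3+4=0, 3+5=1
A + B = {0, 1, 2, 3, 4, 5, 6}, so |A + B| = 7.
Verify: 7 ≥ 6? Yes ✓.

CD lower bound = 6, actual |A + B| = 7.


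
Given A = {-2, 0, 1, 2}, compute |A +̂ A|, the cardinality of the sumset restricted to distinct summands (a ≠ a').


Restricted sumset: A +̂ A = {a + a' : a ∈ A, a' ∈ A, a ≠ a'}.
Equivalently, take A + A and drop any sum 2a that is achievable ONLY as a + a for a ∈ A (i.e. sums representable only with equal summands).
Enumerate pairs (a, a') with a < a' (symmetric, so each unordered pair gives one sum; this covers all a ≠ a'):
  -2 + 0 = -2
  -2 + 1 = -1
  -2 + 2 = 0
  0 + 1 = 1
  0 + 2 = 2
  1 + 2 = 3
Collected distinct sums: {-2, -1, 0, 1, 2, 3}
|A +̂ A| = 6
(Reference bound: |A +̂ A| ≥ 2|A| - 3 for |A| ≥ 2, with |A| = 4 giving ≥ 5.)

|A +̂ A| = 6


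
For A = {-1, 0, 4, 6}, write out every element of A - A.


A - A = {a - a' : a, a' ∈ A}.
Compute a - a' for each ordered pair (a, a'):
a = -1: -1--1=0, -1-0=-1, -1-4=-5, -1-6=-7
a = 0: 0--1=1, 0-0=0, 0-4=-4, 0-6=-6
a = 4: 4--1=5, 4-0=4, 4-4=0, 4-6=-2
a = 6: 6--1=7, 6-0=6, 6-4=2, 6-6=0
Collecting distinct values (and noting 0 appears from a-a):
A - A = {-7, -6, -5, -4, -2, -1, 0, 1, 2, 4, 5, 6, 7}
|A - A| = 13

A - A = {-7, -6, -5, -4, -2, -1, 0, 1, 2, 4, 5, 6, 7}


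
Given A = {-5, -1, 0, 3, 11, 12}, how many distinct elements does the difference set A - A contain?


A - A = {a - a' : a, a' ∈ A}; |A| = 6.
Bounds: 2|A|-1 ≤ |A - A| ≤ |A|² - |A| + 1, i.e. 11 ≤ |A - A| ≤ 31.
Note: 0 ∈ A - A always (from a - a). The set is symmetric: if d ∈ A - A then -d ∈ A - A.
Enumerate nonzero differences d = a - a' with a > a' (then include -d):
Positive differences: {1, 3, 4, 5, 8, 9, 11, 12, 13, 16, 17}
Full difference set: {0} ∪ (positive diffs) ∪ (negative diffs).
|A - A| = 1 + 2·11 = 23 (matches direct enumeration: 23).

|A - A| = 23


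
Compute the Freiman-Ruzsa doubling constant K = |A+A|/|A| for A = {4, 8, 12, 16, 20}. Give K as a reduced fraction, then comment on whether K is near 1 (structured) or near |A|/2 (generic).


|A| = 5.
Compute A + A by enumerating all 25 pairs.
A + A = {8, 12, 16, 20, 24, 28, 32, 36, 40}, so |A + A| = 9.
K = |A + A| / |A| = 9/5 (already in lowest terms) ≈ 1.8000.
Reference: AP of size 5 gives K = 9/5 ≈ 1.8000; a fully generic set of size 5 gives K ≈ 3.0000.

|A| = 5, |A + A| = 9, K = 9/5.


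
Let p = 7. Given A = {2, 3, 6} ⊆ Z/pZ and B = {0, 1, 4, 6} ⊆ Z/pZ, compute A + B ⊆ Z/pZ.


Work in Z/7Z: reduce every sum a + b modulo 7.
Enumerate all 12 pairs:
a = 2: 2+0=2, 2+1=3, 2+4=6, 2+6=1
a = 3: 3+0=3, 3+1=4, 3+4=0, 3+6=2
a = 6: 6+0=6, 6+1=0, 6+4=3, 6+6=5
Distinct residues collected: {0, 1, 2, 3, 4, 5, 6}
|A + B| = 7 (out of 7 total residues).

A + B = {0, 1, 2, 3, 4, 5, 6}


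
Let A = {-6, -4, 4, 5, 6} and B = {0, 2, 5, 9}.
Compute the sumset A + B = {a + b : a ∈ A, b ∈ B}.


A + B = {a + b : a ∈ A, b ∈ B}.
Enumerate all |A|·|B| = 5·4 = 20 pairs (a, b) and collect distinct sums.
a = -6: -6+0=-6, -6+2=-4, -6+5=-1, -6+9=3
a = -4: -4+0=-4, -4+2=-2, -4+5=1, -4+9=5
a = 4: 4+0=4, 4+2=6, 4+5=9, 4+9=13
a = 5: 5+0=5, 5+2=7, 5+5=10, 5+9=14
a = 6: 6+0=6, 6+2=8, 6+5=11, 6+9=15
Collecting distinct sums: A + B = {-6, -4, -2, -1, 1, 3, 4, 5, 6, 7, 8, 9, 10, 11, 13, 14, 15}
|A + B| = 17

A + B = {-6, -4, -2, -1, 1, 3, 4, 5, 6, 7, 8, 9, 10, 11, 13, 14, 15}


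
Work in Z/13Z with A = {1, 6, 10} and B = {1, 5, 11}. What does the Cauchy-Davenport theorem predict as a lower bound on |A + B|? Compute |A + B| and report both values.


Cauchy-Davenport: |A + B| ≥ min(p, |A| + |B| - 1) for A, B nonempty in Z/pZ.
|A| = 3, |B| = 3, p = 13.
CD lower bound = min(13, 3 + 3 - 1) = min(13, 5) = 5.
Compute A + B mod 13 directly:
a = 1: 1+1=2, 1+5=6, 1+11=12
a = 6: 6+1=7, 6+5=11, 6+11=4
a = 10: 10+1=11, 10+5=2, 10+11=8
A + B = {2, 4, 6, 7, 8, 11, 12}, so |A + B| = 7.
Verify: 7 ≥ 5? Yes ✓.

CD lower bound = 5, actual |A + B| = 7.


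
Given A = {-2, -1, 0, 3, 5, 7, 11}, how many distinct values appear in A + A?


A + A = {a + a' : a, a' ∈ A}; |A| = 7.
General bounds: 2|A| - 1 ≤ |A + A| ≤ |A|(|A|+1)/2, i.e. 13 ≤ |A + A| ≤ 28.
Lower bound 2|A|-1 is attained iff A is an arithmetic progression.
Enumerate sums a + a' for a ≤ a' (symmetric, so this suffices):
a = -2: -2+-2=-4, -2+-1=-3, -2+0=-2, -2+3=1, -2+5=3, -2+7=5, -2+11=9
a = -1: -1+-1=-2, -1+0=-1, -1+3=2, -1+5=4, -1+7=6, -1+11=10
a = 0: 0+0=0, 0+3=3, 0+5=5, 0+7=7, 0+11=11
a = 3: 3+3=6, 3+5=8, 3+7=10, 3+11=14
a = 5: 5+5=10, 5+7=12, 5+11=16
a = 7: 7+7=14, 7+11=18
a = 11: 11+11=22
Distinct sums: {-4, -3, -2, -1, 0, 1, 2, 3, 4, 5, 6, 7, 8, 9, 10, 11, 12, 14, 16, 18, 22}
|A + A| = 21

|A + A| = 21


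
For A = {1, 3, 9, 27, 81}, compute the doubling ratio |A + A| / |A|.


|A| = 5.
Compute A + A by enumerating all 25 pairs.
A + A = {2, 4, 6, 10, 12, 18, 28, 30, 36, 54, 82, 84, 90, 108, 162}, so |A + A| = 15.
K = |A + A| / |A| = 15/5 = 3/1 ≈ 3.0000.
Reference: AP of size 5 gives K = 9/5 ≈ 1.8000; a fully generic set of size 5 gives K ≈ 3.0000.

|A| = 5, |A + A| = 15, K = 15/5 = 3/1.


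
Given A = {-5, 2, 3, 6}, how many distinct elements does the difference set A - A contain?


A - A = {a - a' : a, a' ∈ A}; |A| = 4.
Bounds: 2|A|-1 ≤ |A - A| ≤ |A|² - |A| + 1, i.e. 7 ≤ |A - A| ≤ 13.
Note: 0 ∈ A - A always (from a - a). The set is symmetric: if d ∈ A - A then -d ∈ A - A.
Enumerate nonzero differences d = a - a' with a > a' (then include -d):
Positive differences: {1, 3, 4, 7, 8, 11}
Full difference set: {0} ∪ (positive diffs) ∪ (negative diffs).
|A - A| = 1 + 2·6 = 13 (matches direct enumeration: 13).

|A - A| = 13


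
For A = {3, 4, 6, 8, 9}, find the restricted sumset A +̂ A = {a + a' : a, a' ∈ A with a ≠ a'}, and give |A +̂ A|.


Restricted sumset: A +̂ A = {a + a' : a ∈ A, a' ∈ A, a ≠ a'}.
Equivalently, take A + A and drop any sum 2a that is achievable ONLY as a + a for a ∈ A (i.e. sums representable only with equal summands).
Enumerate pairs (a, a') with a < a' (symmetric, so each unordered pair gives one sum; this covers all a ≠ a'):
  3 + 4 = 7
  3 + 6 = 9
  3 + 8 = 11
  3 + 9 = 12
  4 + 6 = 10
  4 + 8 = 12
  4 + 9 = 13
  6 + 8 = 14
  6 + 9 = 15
  8 + 9 = 17
Collected distinct sums: {7, 9, 10, 11, 12, 13, 14, 15, 17}
|A +̂ A| = 9
(Reference bound: |A +̂ A| ≥ 2|A| - 3 for |A| ≥ 2, with |A| = 5 giving ≥ 7.)

|A +̂ A| = 9


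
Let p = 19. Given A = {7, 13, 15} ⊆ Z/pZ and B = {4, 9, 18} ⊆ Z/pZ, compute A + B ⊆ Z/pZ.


Work in Z/19Z: reduce every sum a + b modulo 19.
Enumerate all 9 pairs:
a = 7: 7+4=11, 7+9=16, 7+18=6
a = 13: 13+4=17, 13+9=3, 13+18=12
a = 15: 15+4=0, 15+9=5, 15+18=14
Distinct residues collected: {0, 3, 5, 6, 11, 12, 14, 16, 17}
|A + B| = 9 (out of 19 total residues).

A + B = {0, 3, 5, 6, 11, 12, 14, 16, 17}


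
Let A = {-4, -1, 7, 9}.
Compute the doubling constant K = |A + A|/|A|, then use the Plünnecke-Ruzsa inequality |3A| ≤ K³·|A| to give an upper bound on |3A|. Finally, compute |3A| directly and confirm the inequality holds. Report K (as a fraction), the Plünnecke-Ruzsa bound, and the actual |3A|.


|A| = 4.
Step 1: Compute A + A by enumerating all 16 pairs.
A + A = {-8, -5, -2, 3, 5, 6, 8, 14, 16, 18}, so |A + A| = 10.
Step 2: Doubling constant K = |A + A|/|A| = 10/4 = 10/4 ≈ 2.5000.
Step 3: Plünnecke-Ruzsa gives |3A| ≤ K³·|A| = (2.5000)³ · 4 ≈ 62.5000.
Step 4: Compute 3A = A + A + A directly by enumerating all triples (a,b,c) ∈ A³; |3A| = 20.
Step 5: Check 20 ≤ 62.5000? Yes ✓.

K = 10/4, Plünnecke-Ruzsa bound K³|A| ≈ 62.5000, |3A| = 20, inequality holds.


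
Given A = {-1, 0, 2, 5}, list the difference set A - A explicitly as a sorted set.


A - A = {a - a' : a, a' ∈ A}.
Compute a - a' for each ordered pair (a, a'):
a = -1: -1--1=0, -1-0=-1, -1-2=-3, -1-5=-6
a = 0: 0--1=1, 0-0=0, 0-2=-2, 0-5=-5
a = 2: 2--1=3, 2-0=2, 2-2=0, 2-5=-3
a = 5: 5--1=6, 5-0=5, 5-2=3, 5-5=0
Collecting distinct values (and noting 0 appears from a-a):
A - A = {-6, -5, -3, -2, -1, 0, 1, 2, 3, 5, 6}
|A - A| = 11

A - A = {-6, -5, -3, -2, -1, 0, 1, 2, 3, 5, 6}


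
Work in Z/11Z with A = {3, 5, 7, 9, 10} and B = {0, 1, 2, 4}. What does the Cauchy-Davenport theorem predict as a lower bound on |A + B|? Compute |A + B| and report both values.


Cauchy-Davenport: |A + B| ≥ min(p, |A| + |B| - 1) for A, B nonempty in Z/pZ.
|A| = 5, |B| = 4, p = 11.
CD lower bound = min(11, 5 + 4 - 1) = min(11, 8) = 8.
Compute A + B mod 11 directly:
a = 3: 3+0=3, 3+1=4, 3+2=5, 3+4=7
a = 5: 5+0=5, 5+1=6, 5+2=7, 5+4=9
a = 7: 7+0=7, 7+1=8, 7+2=9, 7+4=0
a = 9: 9+0=9, 9+1=10, 9+2=0, 9+4=2
a = 10: 10+0=10, 10+1=0, 10+2=1, 10+4=3
A + B = {0, 1, 2, 3, 4, 5, 6, 7, 8, 9, 10}, so |A + B| = 11.
Verify: 11 ≥ 8? Yes ✓.

CD lower bound = 8, actual |A + B| = 11.


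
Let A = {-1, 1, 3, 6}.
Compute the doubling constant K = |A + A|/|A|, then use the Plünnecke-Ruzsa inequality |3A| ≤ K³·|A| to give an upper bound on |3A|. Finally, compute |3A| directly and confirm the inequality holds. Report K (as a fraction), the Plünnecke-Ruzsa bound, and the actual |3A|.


|A| = 4.
Step 1: Compute A + A by enumerating all 16 pairs.
A + A = {-2, 0, 2, 4, 5, 6, 7, 9, 12}, so |A + A| = 9.
Step 2: Doubling constant K = |A + A|/|A| = 9/4 = 9/4 ≈ 2.2500.
Step 3: Plünnecke-Ruzsa gives |3A| ≤ K³·|A| = (2.2500)³ · 4 ≈ 45.5625.
Step 4: Compute 3A = A + A + A directly by enumerating all triples (a,b,c) ∈ A³; |3A| = 16.
Step 5: Check 16 ≤ 45.5625? Yes ✓.

K = 9/4, Plünnecke-Ruzsa bound K³|A| ≈ 45.5625, |3A| = 16, inequality holds.


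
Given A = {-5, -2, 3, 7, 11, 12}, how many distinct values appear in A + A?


A + A = {a + a' : a, a' ∈ A}; |A| = 6.
General bounds: 2|A| - 1 ≤ |A + A| ≤ |A|(|A|+1)/2, i.e. 11 ≤ |A + A| ≤ 21.
Lower bound 2|A|-1 is attained iff A is an arithmetic progression.
Enumerate sums a + a' for a ≤ a' (symmetric, so this suffices):
a = -5: -5+-5=-10, -5+-2=-7, -5+3=-2, -5+7=2, -5+11=6, -5+12=7
a = -2: -2+-2=-4, -2+3=1, -2+7=5, -2+11=9, -2+12=10
a = 3: 3+3=6, 3+7=10, 3+11=14, 3+12=15
a = 7: 7+7=14, 7+11=18, 7+12=19
a = 11: 11+11=22, 11+12=23
a = 12: 12+12=24
Distinct sums: {-10, -7, -4, -2, 1, 2, 5, 6, 7, 9, 10, 14, 15, 18, 19, 22, 23, 24}
|A + A| = 18

|A + A| = 18


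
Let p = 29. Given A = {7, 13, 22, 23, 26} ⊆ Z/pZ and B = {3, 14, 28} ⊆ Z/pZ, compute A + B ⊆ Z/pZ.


Work in Z/29Z: reduce every sum a + b modulo 29.
Enumerate all 15 pairs:
a = 7: 7+3=10, 7+14=21, 7+28=6
a = 13: 13+3=16, 13+14=27, 13+28=12
a = 22: 22+3=25, 22+14=7, 22+28=21
a = 23: 23+3=26, 23+14=8, 23+28=22
a = 26: 26+3=0, 26+14=11, 26+28=25
Distinct residues collected: {0, 6, 7, 8, 10, 11, 12, 16, 21, 22, 25, 26, 27}
|A + B| = 13 (out of 29 total residues).

A + B = {0, 6, 7, 8, 10, 11, 12, 16, 21, 22, 25, 26, 27}


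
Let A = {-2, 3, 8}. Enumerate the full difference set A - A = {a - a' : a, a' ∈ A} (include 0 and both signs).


A - A = {a - a' : a, a' ∈ A}.
Compute a - a' for each ordered pair (a, a'):
a = -2: -2--2=0, -2-3=-5, -2-8=-10
a = 3: 3--2=5, 3-3=0, 3-8=-5
a = 8: 8--2=10, 8-3=5, 8-8=0
Collecting distinct values (and noting 0 appears from a-a):
A - A = {-10, -5, 0, 5, 10}
|A - A| = 5

A - A = {-10, -5, 0, 5, 10}


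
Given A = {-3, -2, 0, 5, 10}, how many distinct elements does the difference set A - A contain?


A - A = {a - a' : a, a' ∈ A}; |A| = 5.
Bounds: 2|A|-1 ≤ |A - A| ≤ |A|² - |A| + 1, i.e. 9 ≤ |A - A| ≤ 21.
Note: 0 ∈ A - A always (from a - a). The set is symmetric: if d ∈ A - A then -d ∈ A - A.
Enumerate nonzero differences d = a - a' with a > a' (then include -d):
Positive differences: {1, 2, 3, 5, 7, 8, 10, 12, 13}
Full difference set: {0} ∪ (positive diffs) ∪ (negative diffs).
|A - A| = 1 + 2·9 = 19 (matches direct enumeration: 19).

|A - A| = 19


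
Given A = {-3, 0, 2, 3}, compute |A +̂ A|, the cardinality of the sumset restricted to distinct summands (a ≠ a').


Restricted sumset: A +̂ A = {a + a' : a ∈ A, a' ∈ A, a ≠ a'}.
Equivalently, take A + A and drop any sum 2a that is achievable ONLY as a + a for a ∈ A (i.e. sums representable only with equal summands).
Enumerate pairs (a, a') with a < a' (symmetric, so each unordered pair gives one sum; this covers all a ≠ a'):
  -3 + 0 = -3
  -3 + 2 = -1
  -3 + 3 = 0
  0 + 2 = 2
  0 + 3 = 3
  2 + 3 = 5
Collected distinct sums: {-3, -1, 0, 2, 3, 5}
|A +̂ A| = 6
(Reference bound: |A +̂ A| ≥ 2|A| - 3 for |A| ≥ 2, with |A| = 4 giving ≥ 5.)

|A +̂ A| = 6


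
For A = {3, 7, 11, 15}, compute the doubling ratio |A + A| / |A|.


|A| = 4.
Compute A + A by enumerating all 16 pairs.
A + A = {6, 10, 14, 18, 22, 26, 30}, so |A + A| = 7.
K = |A + A| / |A| = 7/4 (already in lowest terms) ≈ 1.7500.
Reference: AP of size 4 gives K = 7/4 ≈ 1.7500; a fully generic set of size 4 gives K ≈ 2.5000.

|A| = 4, |A + A| = 7, K = 7/4.


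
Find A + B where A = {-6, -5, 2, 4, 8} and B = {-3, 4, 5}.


A + B = {a + b : a ∈ A, b ∈ B}.
Enumerate all |A|·|B| = 5·3 = 15 pairs (a, b) and collect distinct sums.
a = -6: -6+-3=-9, -6+4=-2, -6+5=-1
a = -5: -5+-3=-8, -5+4=-1, -5+5=0
a = 2: 2+-3=-1, 2+4=6, 2+5=7
a = 4: 4+-3=1, 4+4=8, 4+5=9
a = 8: 8+-3=5, 8+4=12, 8+5=13
Collecting distinct sums: A + B = {-9, -8, -2, -1, 0, 1, 5, 6, 7, 8, 9, 12, 13}
|A + B| = 13

A + B = {-9, -8, -2, -1, 0, 1, 5, 6, 7, 8, 9, 12, 13}


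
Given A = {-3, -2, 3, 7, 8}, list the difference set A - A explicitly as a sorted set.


A - A = {a - a' : a, a' ∈ A}.
Compute a - a' for each ordered pair (a, a'):
a = -3: -3--3=0, -3--2=-1, -3-3=-6, -3-7=-10, -3-8=-11
a = -2: -2--3=1, -2--2=0, -2-3=-5, -2-7=-9, -2-8=-10
a = 3: 3--3=6, 3--2=5, 3-3=0, 3-7=-4, 3-8=-5
a = 7: 7--3=10, 7--2=9, 7-3=4, 7-7=0, 7-8=-1
a = 8: 8--3=11, 8--2=10, 8-3=5, 8-7=1, 8-8=0
Collecting distinct values (and noting 0 appears from a-a):
A - A = {-11, -10, -9, -6, -5, -4, -1, 0, 1, 4, 5, 6, 9, 10, 11}
|A - A| = 15

A - A = {-11, -10, -9, -6, -5, -4, -1, 0, 1, 4, 5, 6, 9, 10, 11}


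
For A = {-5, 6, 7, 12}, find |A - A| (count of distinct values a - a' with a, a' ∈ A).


A - A = {a - a' : a, a' ∈ A}; |A| = 4.
Bounds: 2|A|-1 ≤ |A - A| ≤ |A|² - |A| + 1, i.e. 7 ≤ |A - A| ≤ 13.
Note: 0 ∈ A - A always (from a - a). The set is symmetric: if d ∈ A - A then -d ∈ A - A.
Enumerate nonzero differences d = a - a' with a > a' (then include -d):
Positive differences: {1, 5, 6, 11, 12, 17}
Full difference set: {0} ∪ (positive diffs) ∪ (negative diffs).
|A - A| = 1 + 2·6 = 13 (matches direct enumeration: 13).

|A - A| = 13


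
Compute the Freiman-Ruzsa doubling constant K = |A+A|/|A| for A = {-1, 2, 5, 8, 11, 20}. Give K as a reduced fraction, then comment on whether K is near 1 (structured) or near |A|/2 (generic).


|A| = 6.
Compute A + A by enumerating all 36 pairs.
A + A = {-2, 1, 4, 7, 10, 13, 16, 19, 22, 25, 28, 31, 40}, so |A + A| = 13.
K = |A + A| / |A| = 13/6 (already in lowest terms) ≈ 2.1667.
Reference: AP of size 6 gives K = 11/6 ≈ 1.8333; a fully generic set of size 6 gives K ≈ 3.5000.

|A| = 6, |A + A| = 13, K = 13/6.


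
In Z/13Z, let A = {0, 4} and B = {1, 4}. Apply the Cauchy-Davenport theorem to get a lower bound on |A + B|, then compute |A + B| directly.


Cauchy-Davenport: |A + B| ≥ min(p, |A| + |B| - 1) for A, B nonempty in Z/pZ.
|A| = 2, |B| = 2, p = 13.
CD lower bound = min(13, 2 + 2 - 1) = min(13, 3) = 3.
Compute A + B mod 13 directly:
a = 0: 0+1=1, 0+4=4
a = 4: 4+1=5, 4+4=8
A + B = {1, 4, 5, 8}, so |A + B| = 4.
Verify: 4 ≥ 3? Yes ✓.

CD lower bound = 3, actual |A + B| = 4.


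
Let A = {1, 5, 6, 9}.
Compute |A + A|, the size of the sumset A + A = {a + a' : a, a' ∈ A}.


A + A = {a + a' : a, a' ∈ A}; |A| = 4.
General bounds: 2|A| - 1 ≤ |A + A| ≤ |A|(|A|+1)/2, i.e. 7 ≤ |A + A| ≤ 10.
Lower bound 2|A|-1 is attained iff A is an arithmetic progression.
Enumerate sums a + a' for a ≤ a' (symmetric, so this suffices):
a = 1: 1+1=2, 1+5=6, 1+6=7, 1+9=10
a = 5: 5+5=10, 5+6=11, 5+9=14
a = 6: 6+6=12, 6+9=15
a = 9: 9+9=18
Distinct sums: {2, 6, 7, 10, 11, 12, 14, 15, 18}
|A + A| = 9

|A + A| = 9


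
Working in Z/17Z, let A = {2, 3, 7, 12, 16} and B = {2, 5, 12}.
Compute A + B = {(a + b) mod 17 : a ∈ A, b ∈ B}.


Work in Z/17Z: reduce every sum a + b modulo 17.
Enumerate all 15 pairs:
a = 2: 2+2=4, 2+5=7, 2+12=14
a = 3: 3+2=5, 3+5=8, 3+12=15
a = 7: 7+2=9, 7+5=12, 7+12=2
a = 12: 12+2=14, 12+5=0, 12+12=7
a = 16: 16+2=1, 16+5=4, 16+12=11
Distinct residues collected: {0, 1, 2, 4, 5, 7, 8, 9, 11, 12, 14, 15}
|A + B| = 12 (out of 17 total residues).

A + B = {0, 1, 2, 4, 5, 7, 8, 9, 11, 12, 14, 15}


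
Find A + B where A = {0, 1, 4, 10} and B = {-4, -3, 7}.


A + B = {a + b : a ∈ A, b ∈ B}.
Enumerate all |A|·|B| = 4·3 = 12 pairs (a, b) and collect distinct sums.
a = 0: 0+-4=-4, 0+-3=-3, 0+7=7
a = 1: 1+-4=-3, 1+-3=-2, 1+7=8
a = 4: 4+-4=0, 4+-3=1, 4+7=11
a = 10: 10+-4=6, 10+-3=7, 10+7=17
Collecting distinct sums: A + B = {-4, -3, -2, 0, 1, 6, 7, 8, 11, 17}
|A + B| = 10

A + B = {-4, -3, -2, 0, 1, 6, 7, 8, 11, 17}


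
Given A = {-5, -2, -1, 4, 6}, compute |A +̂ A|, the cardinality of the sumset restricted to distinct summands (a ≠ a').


Restricted sumset: A +̂ A = {a + a' : a ∈ A, a' ∈ A, a ≠ a'}.
Equivalently, take A + A and drop any sum 2a that is achievable ONLY as a + a for a ∈ A (i.e. sums representable only with equal summands).
Enumerate pairs (a, a') with a < a' (symmetric, so each unordered pair gives one sum; this covers all a ≠ a'):
  -5 + -2 = -7
  -5 + -1 = -6
  -5 + 4 = -1
  -5 + 6 = 1
  -2 + -1 = -3
  -2 + 4 = 2
  -2 + 6 = 4
  -1 + 4 = 3
  -1 + 6 = 5
  4 + 6 = 10
Collected distinct sums: {-7, -6, -3, -1, 1, 2, 3, 4, 5, 10}
|A +̂ A| = 10
(Reference bound: |A +̂ A| ≥ 2|A| - 3 for |A| ≥ 2, with |A| = 5 giving ≥ 7.)

|A +̂ A| = 10


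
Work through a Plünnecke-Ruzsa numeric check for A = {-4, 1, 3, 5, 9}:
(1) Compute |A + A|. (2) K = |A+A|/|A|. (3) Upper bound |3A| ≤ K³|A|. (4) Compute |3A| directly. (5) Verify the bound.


|A| = 5.
Step 1: Compute A + A by enumerating all 25 pairs.
A + A = {-8, -3, -1, 1, 2, 4, 5, 6, 8, 10, 12, 14, 18}, so |A + A| = 13.
Step 2: Doubling constant K = |A + A|/|A| = 13/5 = 13/5 ≈ 2.6000.
Step 3: Plünnecke-Ruzsa gives |3A| ≤ K³·|A| = (2.6000)³ · 5 ≈ 87.8800.
Step 4: Compute 3A = A + A + A directly by enumerating all triples (a,b,c) ∈ A³; |3A| = 25.
Step 5: Check 25 ≤ 87.8800? Yes ✓.

K = 13/5, Plünnecke-Ruzsa bound K³|A| ≈ 87.8800, |3A| = 25, inequality holds.


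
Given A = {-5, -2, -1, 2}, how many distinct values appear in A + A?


A + A = {a + a' : a, a' ∈ A}; |A| = 4.
General bounds: 2|A| - 1 ≤ |A + A| ≤ |A|(|A|+1)/2, i.e. 7 ≤ |A + A| ≤ 10.
Lower bound 2|A|-1 is attained iff A is an arithmetic progression.
Enumerate sums a + a' for a ≤ a' (symmetric, so this suffices):
a = -5: -5+-5=-10, -5+-2=-7, -5+-1=-6, -5+2=-3
a = -2: -2+-2=-4, -2+-1=-3, -2+2=0
a = -1: -1+-1=-2, -1+2=1
a = 2: 2+2=4
Distinct sums: {-10, -7, -6, -4, -3, -2, 0, 1, 4}
|A + A| = 9

|A + A| = 9


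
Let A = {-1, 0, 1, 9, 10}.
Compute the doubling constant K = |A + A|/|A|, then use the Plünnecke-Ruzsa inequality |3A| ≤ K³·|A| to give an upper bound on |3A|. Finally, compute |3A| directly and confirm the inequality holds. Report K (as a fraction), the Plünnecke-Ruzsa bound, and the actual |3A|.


|A| = 5.
Step 1: Compute A + A by enumerating all 25 pairs.
A + A = {-2, -1, 0, 1, 2, 8, 9, 10, 11, 18, 19, 20}, so |A + A| = 12.
Step 2: Doubling constant K = |A + A|/|A| = 12/5 = 12/5 ≈ 2.4000.
Step 3: Plünnecke-Ruzsa gives |3A| ≤ K³·|A| = (2.4000)³ · 5 ≈ 69.1200.
Step 4: Compute 3A = A + A + A directly by enumerating all triples (a,b,c) ∈ A³; |3A| = 22.
Step 5: Check 22 ≤ 69.1200? Yes ✓.

K = 12/5, Plünnecke-Ruzsa bound K³|A| ≈ 69.1200, |3A| = 22, inequality holds.


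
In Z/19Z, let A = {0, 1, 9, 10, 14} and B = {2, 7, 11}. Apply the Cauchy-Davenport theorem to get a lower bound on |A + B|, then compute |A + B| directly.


Cauchy-Davenport: |A + B| ≥ min(p, |A| + |B| - 1) for A, B nonempty in Z/pZ.
|A| = 5, |B| = 3, p = 19.
CD lower bound = min(19, 5 + 3 - 1) = min(19, 7) = 7.
Compute A + B mod 19 directly:
a = 0: 0+2=2, 0+7=7, 0+11=11
a = 1: 1+2=3, 1+7=8, 1+11=12
a = 9: 9+2=11, 9+7=16, 9+11=1
a = 10: 10+2=12, 10+7=17, 10+11=2
a = 14: 14+2=16, 14+7=2, 14+11=6
A + B = {1, 2, 3, 6, 7, 8, 11, 12, 16, 17}, so |A + B| = 10.
Verify: 10 ≥ 7? Yes ✓.

CD lower bound = 7, actual |A + B| = 10.


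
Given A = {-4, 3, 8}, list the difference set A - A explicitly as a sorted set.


A - A = {a - a' : a, a' ∈ A}.
Compute a - a' for each ordered pair (a, a'):
a = -4: -4--4=0, -4-3=-7, -4-8=-12
a = 3: 3--4=7, 3-3=0, 3-8=-5
a = 8: 8--4=12, 8-3=5, 8-8=0
Collecting distinct values (and noting 0 appears from a-a):
A - A = {-12, -7, -5, 0, 5, 7, 12}
|A - A| = 7

A - A = {-12, -7, -5, 0, 5, 7, 12}


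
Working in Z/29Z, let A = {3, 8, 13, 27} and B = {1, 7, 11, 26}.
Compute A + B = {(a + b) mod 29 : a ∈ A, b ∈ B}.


Work in Z/29Z: reduce every sum a + b modulo 29.
Enumerate all 16 pairs:
a = 3: 3+1=4, 3+7=10, 3+11=14, 3+26=0
a = 8: 8+1=9, 8+7=15, 8+11=19, 8+26=5
a = 13: 13+1=14, 13+7=20, 13+11=24, 13+26=10
a = 27: 27+1=28, 27+7=5, 27+11=9, 27+26=24
Distinct residues collected: {0, 4, 5, 9, 10, 14, 15, 19, 20, 24, 28}
|A + B| = 11 (out of 29 total residues).

A + B = {0, 4, 5, 9, 10, 14, 15, 19, 20, 24, 28}


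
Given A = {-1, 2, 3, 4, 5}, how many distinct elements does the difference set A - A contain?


A - A = {a - a' : a, a' ∈ A}; |A| = 5.
Bounds: 2|A|-1 ≤ |A - A| ≤ |A|² - |A| + 1, i.e. 9 ≤ |A - A| ≤ 21.
Note: 0 ∈ A - A always (from a - a). The set is symmetric: if d ∈ A - A then -d ∈ A - A.
Enumerate nonzero differences d = a - a' with a > a' (then include -d):
Positive differences: {1, 2, 3, 4, 5, 6}
Full difference set: {0} ∪ (positive diffs) ∪ (negative diffs).
|A - A| = 1 + 2·6 = 13 (matches direct enumeration: 13).

|A - A| = 13


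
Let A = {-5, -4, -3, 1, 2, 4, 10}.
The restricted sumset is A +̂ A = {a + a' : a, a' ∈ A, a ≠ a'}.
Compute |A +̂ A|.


Restricted sumset: A +̂ A = {a + a' : a ∈ A, a' ∈ A, a ≠ a'}.
Equivalently, take A + A and drop any sum 2a that is achievable ONLY as a + a for a ∈ A (i.e. sums representable only with equal summands).
Enumerate pairs (a, a') with a < a' (symmetric, so each unordered pair gives one sum; this covers all a ≠ a'):
  -5 + -4 = -9
  -5 + -3 = -8
  -5 + 1 = -4
  -5 + 2 = -3
  -5 + 4 = -1
  -5 + 10 = 5
  -4 + -3 = -7
  -4 + 1 = -3
  -4 + 2 = -2
  -4 + 4 = 0
  -4 + 10 = 6
  -3 + 1 = -2
  -3 + 2 = -1
  -3 + 4 = 1
  -3 + 10 = 7
  1 + 2 = 3
  1 + 4 = 5
  1 + 10 = 11
  2 + 4 = 6
  2 + 10 = 12
  4 + 10 = 14
Collected distinct sums: {-9, -8, -7, -4, -3, -2, -1, 0, 1, 3, 5, 6, 7, 11, 12, 14}
|A +̂ A| = 16
(Reference bound: |A +̂ A| ≥ 2|A| - 3 for |A| ≥ 2, with |A| = 7 giving ≥ 11.)

|A +̂ A| = 16


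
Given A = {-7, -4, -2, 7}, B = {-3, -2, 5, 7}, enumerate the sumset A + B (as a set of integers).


A + B = {a + b : a ∈ A, b ∈ B}.
Enumerate all |A|·|B| = 4·4 = 16 pairs (a, b) and collect distinct sums.
a = -7: -7+-3=-10, -7+-2=-9, -7+5=-2, -7+7=0
a = -4: -4+-3=-7, -4+-2=-6, -4+5=1, -4+7=3
a = -2: -2+-3=-5, -2+-2=-4, -2+5=3, -2+7=5
a = 7: 7+-3=4, 7+-2=5, 7+5=12, 7+7=14
Collecting distinct sums: A + B = {-10, -9, -7, -6, -5, -4, -2, 0, 1, 3, 4, 5, 12, 14}
|A + B| = 14

A + B = {-10, -9, -7, -6, -5, -4, -2, 0, 1, 3, 4, 5, 12, 14}


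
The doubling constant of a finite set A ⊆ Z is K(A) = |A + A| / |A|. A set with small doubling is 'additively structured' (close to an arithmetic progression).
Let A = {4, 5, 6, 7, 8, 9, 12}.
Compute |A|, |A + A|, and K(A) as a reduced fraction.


|A| = 7.
Compute A + A by enumerating all 49 pairs.
A + A = {8, 9, 10, 11, 12, 13, 14, 15, 16, 17, 18, 19, 20, 21, 24}, so |A + A| = 15.
K = |A + A| / |A| = 15/7 (already in lowest terms) ≈ 2.1429.
Reference: AP of size 7 gives K = 13/7 ≈ 1.8571; a fully generic set of size 7 gives K ≈ 4.0000.

|A| = 7, |A + A| = 15, K = 15/7.


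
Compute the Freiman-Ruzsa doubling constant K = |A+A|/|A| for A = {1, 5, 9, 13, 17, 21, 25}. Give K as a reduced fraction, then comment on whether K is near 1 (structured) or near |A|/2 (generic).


|A| = 7.
Compute A + A by enumerating all 49 pairs.
A + A = {2, 6, 10, 14, 18, 22, 26, 30, 34, 38, 42, 46, 50}, so |A + A| = 13.
K = |A + A| / |A| = 13/7 (already in lowest terms) ≈ 1.8571.
Reference: AP of size 7 gives K = 13/7 ≈ 1.8571; a fully generic set of size 7 gives K ≈ 4.0000.

|A| = 7, |A + A| = 13, K = 13/7.


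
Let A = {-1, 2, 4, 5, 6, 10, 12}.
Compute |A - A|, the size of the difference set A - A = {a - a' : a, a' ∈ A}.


A - A = {a - a' : a, a' ∈ A}; |A| = 7.
Bounds: 2|A|-1 ≤ |A - A| ≤ |A|² - |A| + 1, i.e. 13 ≤ |A - A| ≤ 43.
Note: 0 ∈ A - A always (from a - a). The set is symmetric: if d ∈ A - A then -d ∈ A - A.
Enumerate nonzero differences d = a - a' with a > a' (then include -d):
Positive differences: {1, 2, 3, 4, 5, 6, 7, 8, 10, 11, 13}
Full difference set: {0} ∪ (positive diffs) ∪ (negative diffs).
|A - A| = 1 + 2·11 = 23 (matches direct enumeration: 23).

|A - A| = 23


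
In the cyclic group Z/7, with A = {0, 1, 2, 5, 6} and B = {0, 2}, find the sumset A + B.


Work in Z/7Z: reduce every sum a + b modulo 7.
Enumerate all 10 pairs:
a = 0: 0+0=0, 0+2=2
a = 1: 1+0=1, 1+2=3
a = 2: 2+0=2, 2+2=4
a = 5: 5+0=5, 5+2=0
a = 6: 6+0=6, 6+2=1
Distinct residues collected: {0, 1, 2, 3, 4, 5, 6}
|A + B| = 7 (out of 7 total residues).

A + B = {0, 1, 2, 3, 4, 5, 6}


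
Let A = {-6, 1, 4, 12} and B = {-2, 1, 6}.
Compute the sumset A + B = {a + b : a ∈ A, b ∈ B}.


A + B = {a + b : a ∈ A, b ∈ B}.
Enumerate all |A|·|B| = 4·3 = 12 pairs (a, b) and collect distinct sums.
a = -6: -6+-2=-8, -6+1=-5, -6+6=0
a = 1: 1+-2=-1, 1+1=2, 1+6=7
a = 4: 4+-2=2, 4+1=5, 4+6=10
a = 12: 12+-2=10, 12+1=13, 12+6=18
Collecting distinct sums: A + B = {-8, -5, -1, 0, 2, 5, 7, 10, 13, 18}
|A + B| = 10

A + B = {-8, -5, -1, 0, 2, 5, 7, 10, 13, 18}


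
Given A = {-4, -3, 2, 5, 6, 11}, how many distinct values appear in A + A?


A + A = {a + a' : a, a' ∈ A}; |A| = 6.
General bounds: 2|A| - 1 ≤ |A + A| ≤ |A|(|A|+1)/2, i.e. 11 ≤ |A + A| ≤ 21.
Lower bound 2|A|-1 is attained iff A is an arithmetic progression.
Enumerate sums a + a' for a ≤ a' (symmetric, so this suffices):
a = -4: -4+-4=-8, -4+-3=-7, -4+2=-2, -4+5=1, -4+6=2, -4+11=7
a = -3: -3+-3=-6, -3+2=-1, -3+5=2, -3+6=3, -3+11=8
a = 2: 2+2=4, 2+5=7, 2+6=8, 2+11=13
a = 5: 5+5=10, 5+6=11, 5+11=16
a = 6: 6+6=12, 6+11=17
a = 11: 11+11=22
Distinct sums: {-8, -7, -6, -2, -1, 1, 2, 3, 4, 7, 8, 10, 11, 12, 13, 16, 17, 22}
|A + A| = 18

|A + A| = 18


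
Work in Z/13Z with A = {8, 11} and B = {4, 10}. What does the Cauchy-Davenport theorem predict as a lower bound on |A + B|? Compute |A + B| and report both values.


Cauchy-Davenport: |A + B| ≥ min(p, |A| + |B| - 1) for A, B nonempty in Z/pZ.
|A| = 2, |B| = 2, p = 13.
CD lower bound = min(13, 2 + 2 - 1) = min(13, 3) = 3.
Compute A + B mod 13 directly:
a = 8: 8+4=12, 8+10=5
a = 11: 11+4=2, 11+10=8
A + B = {2, 5, 8, 12}, so |A + B| = 4.
Verify: 4 ≥ 3? Yes ✓.

CD lower bound = 3, actual |A + B| = 4.
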